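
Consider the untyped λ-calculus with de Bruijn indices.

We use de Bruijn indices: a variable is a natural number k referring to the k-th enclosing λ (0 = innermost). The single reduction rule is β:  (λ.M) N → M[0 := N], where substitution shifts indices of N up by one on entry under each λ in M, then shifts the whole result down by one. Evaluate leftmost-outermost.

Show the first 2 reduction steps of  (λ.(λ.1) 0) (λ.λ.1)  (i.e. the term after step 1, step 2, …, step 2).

  start: (λ.(λ.1) 0) (λ.λ.1)
  step 1: (λ.λ.λ.1) (λ.λ.1)
  step 2: λ.λ.1

Answer: after 2 steps: λ.λ.1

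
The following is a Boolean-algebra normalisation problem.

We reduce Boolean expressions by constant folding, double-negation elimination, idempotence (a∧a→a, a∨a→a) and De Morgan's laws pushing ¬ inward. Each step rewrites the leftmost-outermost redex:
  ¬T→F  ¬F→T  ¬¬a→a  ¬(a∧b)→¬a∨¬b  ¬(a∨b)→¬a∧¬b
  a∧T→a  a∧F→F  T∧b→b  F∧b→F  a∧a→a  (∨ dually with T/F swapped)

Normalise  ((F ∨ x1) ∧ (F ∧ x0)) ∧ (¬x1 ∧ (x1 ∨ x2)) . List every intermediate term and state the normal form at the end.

  start: ((F ∨ x1) ∧ (F ∧ x0)) ∧ (¬x1 ∧ (x1 ∨ x2))
  →1  (x1 ∧ (F ∧ x0)) ∧ (¬x1 ∧ (x1 ∨ x2))
  →2  (x1 ∧ F) ∧ (¬x1 ∧ (x1 ∨ x2))
  →3  F ∧ (¬x1 ∧ (x1 ∨ x2))
  →4  F

Answer: normal form = F  (in 4 steps)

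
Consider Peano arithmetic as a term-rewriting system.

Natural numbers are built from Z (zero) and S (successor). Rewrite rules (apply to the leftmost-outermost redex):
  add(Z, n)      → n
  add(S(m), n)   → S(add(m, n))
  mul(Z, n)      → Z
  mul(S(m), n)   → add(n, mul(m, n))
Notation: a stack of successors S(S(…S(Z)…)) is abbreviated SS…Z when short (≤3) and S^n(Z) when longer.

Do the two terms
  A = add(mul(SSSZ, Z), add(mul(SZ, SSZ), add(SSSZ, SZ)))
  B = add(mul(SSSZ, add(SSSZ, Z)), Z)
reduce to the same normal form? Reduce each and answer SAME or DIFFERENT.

Answer: DIFFERENT — A ⇓ S^6(Z), B ⇓ S^9(Z)

Derivation:
Term A:
  start: add(mul(SSSZ, Z), add(mul(SZ, SSZ), add(SSSZ, SZ)))
  →1  add(add(Z, mul(SSZ, Z)), add(mul(SZ, SSZ), add(SSSZ, SZ)))
  →2  add(mul(SSZ, Z), add(mul(SZ, SSZ), add(SSSZ, SZ)))
  →3  add(add(Z, mul(SZ, Z)), add(mul(SZ, SSZ), add(SSSZ, SZ)))
  →4  add(mul(SZ, Z), add(mul(SZ, SSZ), add(SSSZ, SZ)))
  →5  add(add(Z, mul(Z, Z)), add(mul(SZ, SSZ), add(SSSZ, SZ)))
  →6  add(mul(Z, Z), add(mul(SZ, SSZ), add(SSSZ, SZ)))
  →7  add(Z, add(mul(SZ, SSZ), add(SSSZ, SZ)))
  →8  add(mul(SZ, SSZ), add(SSSZ, SZ))
  →9  add(add(SSZ, mul(Z, SSZ)), add(SSSZ, SZ))
  →10  add(S(add(SZ, mul(Z, SSZ))), add(SSSZ, SZ))
  →11  S(add(add(SZ, mul(Z, SSZ)), add(SSSZ, SZ)))
  →12  S(add(S(add(Z, mul(Z, SSZ))), add(SSSZ, SZ)))
  →13  S(S(add(add(Z, mul(Z, SSZ)), add(SSSZ, SZ))))
  →14  S(S(add(mul(Z, SSZ), add(SSSZ, SZ))))
  →15  S(S(add(Z, add(SSSZ, SZ))))
  →16  S(S(add(SSSZ, SZ)))
  →17  S(S(S(add(SSZ, SZ))))
  →18  S(S(S(S(add(SZ, SZ)))))
  →19  S(S(S(S(S(add(Z, SZ))))))
  →20  S^6(Z)

Term B:
  start: add(mul(SSSZ, add(SSSZ, Z)), Z)
  →1  add(add(add(SSSZ, Z), mul(SSZ, add(SSSZ, Z))), Z)
  →2  add(add(S(add(SSZ, Z)), mul(SSZ, add(SSSZ, Z))), Z)
  →3  add(S(add(add(SSZ, Z), mul(SSZ, add(SSSZ, Z)))), Z)
  →4  S(add(add(add(SSZ, Z), mul(SSZ, add(SSSZ, Z))), Z))
  →5  S(add(add(S(add(SZ, Z)), mul(SSZ, add(SSSZ, Z))), Z))
  →6  S(add(S(add(add(SZ, Z), mul(SSZ, add(SSSZ, Z)))), Z))
  →7  S(S(add(add(add(SZ, Z), mul(SSZ, add(SSSZ, Z))), Z)))
  →8  S(S(add(add(S(add(Z, Z)), mul(SSZ, add(SSSZ, Z))), Z)))
  →9  S(S(add(S(add(add(Z, Z), mul(SSZ, add(SSSZ, Z)))), Z)))
  →10  S(S(S(add(add(add(Z, Z), mul(SSZ, add(SSSZ, Z))), Z))))
  →11  S(S(S(add(add(Z, mul(SSZ, add(SSSZ, Z))), Z))))
  →12  S(S(S(add(mul(SSZ, add(SSSZ, Z)), Z))))
  →13  S(S(S(add(add(add(SSSZ, Z), mul(SZ, add(SSSZ, Z))), Z))))
  →14  S(S(S(add(add(S(add(SSZ, Z)), mul(SZ, add(SSSZ, Z))), Z))))
  →15  S(S(S(add(S(add(add(SSZ, Z), mul(SZ, add(SSSZ, Z)))), Z))))
  →16  S(S(S(S(add(add(add(SSZ, Z), mul(SZ, add(SSSZ, Z))), Z)))))
  →17  S(S(S(S(add(add(S(add(SZ, Z)), mul(SZ, add(SSSZ, Z))), Z)))))
  →18  S(S(S(S(add(S(add(add(SZ, Z), mul(SZ, add(SSSZ, Z)))), Z)))))
  →19  S(S(S(S(S(add(add(add(SZ, Z), mul(SZ, add(SSSZ, Z))), Z))))))
  →20  S(S(S(S(S(add(add(S(add(Z, Z)), mul(SZ, add(SSSZ, Z))), Z))))))
  →21  S(S(S(S(S(add(S(add(add(Z, Z), mul(SZ, add(SSSZ, Z)))), Z))))))
  →22  S(S(S(S(S(S(add(add(add(Z, Z), mul(SZ, add(SSSZ, Z))), Z)))))))
  →23  S(S(S(S(S(S(add(add(Z, mul(SZ, add(SSSZ, Z))), Z)))))))
  →24  S(S(S(S(S(S(add(mul(SZ, add(SSSZ, Z)), Z)))))))
  →25  S(S(S(S(S(S(add(add(add(SSSZ, Z), mul(Z, add(SSSZ, Z))), Z)))))))
  →26  S(S(S(S(S(S(add(add(S(add(SSZ, Z)), mul(Z, add(SSSZ, Z))), Z)))))))
  →27  S(S(S(S(S(S(add(S(add(add(SSZ, Z), mul(Z, add(SSSZ, Z)))), Z)))))))
  →28  S(S(S(S(S(S(S(add(add(add(SSZ, Z), mul(Z, add(SSSZ, Z))), Z))))))))
  →29  S(S(S(S(S(S(S(add(add(S(add(SZ, Z)), mul(Z, add(SSSZ, Z))), Z))))))))
  →30  S(S(S(S(S(S(S(add(S(add(add(SZ, Z), mul(Z, add(SSSZ, Z)))), Z))))))))
  →31  S(S(S(S(S(S(S(S(add(add(add(SZ, Z), mul(Z, add(SSSZ, Z))), Z)))))))))
  →32  S(S(S(S(S(S(S(S(add(add(S(add(Z, Z)), mul(Z, add(SSSZ, Z))), Z)))))))))
  →33  S(S(S(S(S(S(S(S(add(S(add(add(Z, Z), mul(Z, add(SSSZ, Z)))), Z)))))))))
  →34  S(S(S(S(S(S(S(S(S(add(add(add(Z, Z), mul(Z, add(SSSZ, Z))), Z))))))))))
  →35  S(S(S(S(S(S(S(S(S(add(add(Z, mul(Z, add(SSSZ, Z))), Z))))))))))
  →36  S(S(S(S(S(S(S(S(S(add(mul(Z, add(SSSZ, Z)), Z))))))))))
  →37  S(S(S(S(S(S(S(S(S(add(Z, Z))))))))))
  →38  S^9(Z)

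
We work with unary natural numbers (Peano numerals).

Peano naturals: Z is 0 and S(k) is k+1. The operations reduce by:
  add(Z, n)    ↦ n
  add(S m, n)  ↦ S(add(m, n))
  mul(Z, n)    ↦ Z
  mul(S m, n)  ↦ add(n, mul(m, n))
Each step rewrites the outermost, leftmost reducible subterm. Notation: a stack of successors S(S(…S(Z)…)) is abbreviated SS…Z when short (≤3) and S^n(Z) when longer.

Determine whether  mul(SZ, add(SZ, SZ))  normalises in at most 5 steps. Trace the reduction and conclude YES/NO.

  start: mul(SZ, add(SZ, SZ))
  →1  add(add(SZ, SZ), mul(Z, add(SZ, SZ)))
  →2  add(S(add(Z, SZ)), mul(Z, add(SZ, SZ)))
  →3  S(add(add(Z, SZ), mul(Z, add(SZ, SZ))))
  →4  S(add(SZ, mul(Z, add(SZ, SZ))))
  →5  S(S(add(Z, mul(Z, add(SZ, SZ)))))

Answer: NO — after 5 steps the term is S(S(add(Z, mul(Z, add(SZ, SZ))))), not yet normal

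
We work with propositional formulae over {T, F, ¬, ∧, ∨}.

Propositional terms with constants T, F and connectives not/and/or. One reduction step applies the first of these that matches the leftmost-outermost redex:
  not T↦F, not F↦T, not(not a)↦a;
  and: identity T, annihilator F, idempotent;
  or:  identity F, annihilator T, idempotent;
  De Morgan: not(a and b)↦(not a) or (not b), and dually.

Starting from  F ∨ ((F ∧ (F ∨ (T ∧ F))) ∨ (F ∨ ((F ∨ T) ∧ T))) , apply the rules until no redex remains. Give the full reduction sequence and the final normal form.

Answer: normal form = T  (in 6 steps)

Derivation:
  start: F ∨ ((F ∧ (F ∨ (T ∧ F))) ∨ (F ∨ ((F ∨ T) ∧ T)))
  step 1: (F ∧ (F ∨ (T ∧ F))) ∨ (F ∨ ((F ∨ T) ∧ T))
  step 2: F ∨ (F ∨ ((F ∨ T) ∧ T))
  step 3: F ∨ ((F ∨ T) ∧ T)
  step 4: (F ∨ T) ∧ T
  step 5: F ∨ T
  step 6: T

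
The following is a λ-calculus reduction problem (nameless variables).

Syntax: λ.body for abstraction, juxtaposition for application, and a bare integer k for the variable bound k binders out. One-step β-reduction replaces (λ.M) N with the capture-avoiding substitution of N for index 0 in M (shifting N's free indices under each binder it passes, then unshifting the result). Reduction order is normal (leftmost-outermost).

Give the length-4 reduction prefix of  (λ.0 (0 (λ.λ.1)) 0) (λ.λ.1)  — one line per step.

  start: (λ.0 (0 (λ.λ.1)) 0) (λ.λ.1)
  →1  (λ.λ.1) ((λ.λ.1) (λ.λ.1)) (λ.λ.1)
  →2  (λ.(λ.λ.1) (λ.λ.1)) (λ.λ.1)
  →3  (λ.λ.1) (λ.λ.1)
  →4  λ.λ.λ.1

Answer: after 4 steps: λ.λ.λ.1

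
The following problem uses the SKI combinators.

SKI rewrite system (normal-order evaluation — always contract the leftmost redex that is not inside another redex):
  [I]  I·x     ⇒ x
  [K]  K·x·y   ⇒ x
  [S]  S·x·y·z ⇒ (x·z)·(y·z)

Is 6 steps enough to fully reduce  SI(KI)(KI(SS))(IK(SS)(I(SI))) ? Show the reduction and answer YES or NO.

  start: SI(KI)(KI(SS))(IK(SS)(I(SI)))
  →1  I(KI(SS))(KI(KI(SS)))(IK(SS)(I(SI)))
  →2  KI(SS)(KI(KI(SS)))(IK(SS)(I(SI)))
  →3  I(KI(KI(SS)))(IK(SS)(I(SI)))
  →4  KI(KI(SS))(IK(SS)(I(SI)))
  →5  I(IK(SS)(I(SI)))
  →6  IK(SS)(I(SI))

Answer: NO — after 6 steps the term is IK(SS)(I(SI)), not yet normal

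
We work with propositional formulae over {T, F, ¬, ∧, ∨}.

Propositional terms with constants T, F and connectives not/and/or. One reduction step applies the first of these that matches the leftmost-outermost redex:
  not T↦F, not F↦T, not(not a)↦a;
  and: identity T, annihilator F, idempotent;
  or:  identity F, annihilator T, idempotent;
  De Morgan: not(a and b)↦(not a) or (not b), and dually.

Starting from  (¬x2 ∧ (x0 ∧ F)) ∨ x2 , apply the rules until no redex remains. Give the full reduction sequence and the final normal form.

Answer: normal form = x2  (in 3 steps)

Reduction:
  start: (¬x2 ∧ (x0 ∧ F)) ∨ x2
  step 1: (¬x2 ∧ F) ∨ x2
  step 2: F ∨ x2
  step 3: x2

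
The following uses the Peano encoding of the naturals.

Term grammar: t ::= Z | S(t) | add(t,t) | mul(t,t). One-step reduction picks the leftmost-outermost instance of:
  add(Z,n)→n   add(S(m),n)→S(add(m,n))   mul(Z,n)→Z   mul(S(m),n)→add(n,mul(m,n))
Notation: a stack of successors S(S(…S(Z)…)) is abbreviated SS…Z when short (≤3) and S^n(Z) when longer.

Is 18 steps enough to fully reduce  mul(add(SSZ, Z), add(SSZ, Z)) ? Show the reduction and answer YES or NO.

  start: mul(add(SSZ, Z), add(SSZ, Z))
  step 1: mul(S(add(SZ, Z)), add(SSZ, Z))
  step 2: add(add(SSZ, Z), mul(add(SZ, Z), add(SSZ, Z)))
  step 3: add(S(add(SZ, Z)), mul(add(SZ, Z), add(SSZ, Z)))
  step 4: S(add(add(SZ, Z), mul(add(SZ, Z), add(SSZ, Z))))
  step 5: S(add(S(add(Z, Z)), mul(add(SZ, Z), add(SSZ, Z))))
  step 6: S(S(add(add(Z, Z), mul(add(SZ, Z), add(SSZ, Z)))))
  step 7: S(S(add(Z, mul(add(SZ, Z), add(SSZ, Z)))))
  step 8: S(S(mul(add(SZ, Z), add(SSZ, Z))))
  step 9: S(S(mul(S(add(Z, Z)), add(SSZ, Z))))
  step 10: S(S(add(add(SSZ, Z), mul(add(Z, Z), add(SSZ, Z)))))
  step 11: S(S(add(S(add(SZ, Z)), mul(add(Z, Z), add(SSZ, Z)))))
  step 12: S(S(S(add(add(SZ, Z), mul(add(Z, Z), add(SSZ, Z))))))
  step 13: S(S(S(add(S(add(Z, Z)), mul(add(Z, Z), add(SSZ, Z))))))
  step 14: S(S(S(S(add(add(Z, Z), mul(add(Z, Z), add(SSZ, Z)))))))
  step 15: S(S(S(S(add(Z, mul(add(Z, Z), add(SSZ, Z)))))))
  step 16: S(S(S(S(mul(add(Z, Z), add(SSZ, Z))))))
  step 17: S(S(S(S(mul(Z, add(SSZ, Z))))))
  step 18: S^4(Z)

Answer: YES — reaches normal form S^4(Z) in 18 ≤ 18 steps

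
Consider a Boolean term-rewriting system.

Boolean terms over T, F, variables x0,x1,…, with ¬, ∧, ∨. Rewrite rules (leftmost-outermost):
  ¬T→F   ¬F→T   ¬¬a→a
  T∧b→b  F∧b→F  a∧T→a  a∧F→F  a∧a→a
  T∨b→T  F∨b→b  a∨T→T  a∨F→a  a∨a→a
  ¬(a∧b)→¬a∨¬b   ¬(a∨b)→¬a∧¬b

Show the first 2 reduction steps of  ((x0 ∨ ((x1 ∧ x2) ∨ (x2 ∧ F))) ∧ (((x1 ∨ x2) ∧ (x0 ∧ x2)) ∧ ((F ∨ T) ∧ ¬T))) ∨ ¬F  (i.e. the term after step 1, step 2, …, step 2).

  start: ((x0 ∨ ((x1 ∧ x2) ∨ (x2 ∧ F))) ∧ (((x1 ∨ x2) ∧ (x0 ∧ x2)) ∧ ((F ∨ T) ∧ ¬T))) ∨ ¬F
  →1  ((x0 ∨ ((x1 ∧ x2) ∨ F)) ∧ (((x1 ∨ x2) ∧ (x0 ∧ x2)) ∧ ((F ∨ T) ∧ ¬T))) ∨ ¬F
  →2  ((x0 ∨ (x1 ∧ x2)) ∧ (((x1 ∨ x2) ∧ (x0 ∧ x2)) ∧ ((F ∨ T) ∧ ¬T))) ∨ ¬F

Answer: after 2 steps: ((x0 ∨ (x1 ∧ x2)) ∧ (((x1 ∨ x2) ∧ (x0 ∧ x2)) ∧ ((F ∨ T) ∧ ¬T))) ∨ ¬F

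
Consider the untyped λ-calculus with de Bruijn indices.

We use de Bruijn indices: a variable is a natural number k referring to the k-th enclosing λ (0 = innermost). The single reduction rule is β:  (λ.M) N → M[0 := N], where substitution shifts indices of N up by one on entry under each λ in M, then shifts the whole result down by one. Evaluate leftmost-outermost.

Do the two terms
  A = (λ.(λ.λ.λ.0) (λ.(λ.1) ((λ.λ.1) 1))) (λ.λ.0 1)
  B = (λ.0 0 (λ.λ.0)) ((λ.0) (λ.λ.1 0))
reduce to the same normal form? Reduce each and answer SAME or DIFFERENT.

Term A:
  start: (λ.(λ.λ.λ.0) (λ.(λ.1) ((λ.λ.1) 1))) (λ.λ.0 1)
  step 1: (λ.λ.λ.0) (λ.(λ.1) ((λ.λ.1) (λ.λ.0 1)))
  step 2: λ.λ.0

Term B:
  start: (λ.0 0 (λ.λ.0)) ((λ.0) (λ.λ.1 0))
  step 1: (λ.0) (λ.λ.1 0) ((λ.0) (λ.λ.1 0)) (λ.λ.0)
  step 2: (λ.λ.1 0) ((λ.0) (λ.λ.1 0)) (λ.λ.0)
  step 3: (λ.(λ.0) (λ.λ.1 0) 0) (λ.λ.0)
  step 4: (λ.0) (λ.λ.1 0) (λ.λ.0)
  step 5: (λ.λ.1 0) (λ.λ.0)
  step 6: λ.(λ.λ.0) 0
  step 7: λ.λ.0

Answer: SAME — A ⇓ λ.λ.0, B ⇓ λ.λ.0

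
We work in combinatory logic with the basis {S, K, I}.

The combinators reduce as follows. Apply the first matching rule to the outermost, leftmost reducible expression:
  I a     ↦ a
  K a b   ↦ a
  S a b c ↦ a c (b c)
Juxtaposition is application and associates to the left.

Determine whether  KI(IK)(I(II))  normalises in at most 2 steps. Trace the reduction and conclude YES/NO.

Answer: NO — after 2 steps the term is I(II), not yet normal

Reduction:
  start: KI(IK)(I(II))
  →1  I(I(II))
  →2  I(II)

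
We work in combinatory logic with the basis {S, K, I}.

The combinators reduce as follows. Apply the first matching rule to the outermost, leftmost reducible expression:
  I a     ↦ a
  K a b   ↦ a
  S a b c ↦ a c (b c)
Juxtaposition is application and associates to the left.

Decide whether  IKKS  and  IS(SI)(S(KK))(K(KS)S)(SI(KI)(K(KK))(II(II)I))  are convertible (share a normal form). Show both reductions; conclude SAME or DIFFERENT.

Term A:
  start: IKKS
  →1  KKS
  →2  K

Term B:
  start: IS(SI)(S(KK))(K(KS)S)(SI(KI)(K(KK))(II(II)I))
  →1  S(SI)(S(KK))(K(KS)S)(SI(KI)(K(KK))(II(II)I))
  →2  SI(K(KS)S)(S(KK)(K(KS)S))(SI(KI)(K(KK))(II(II)I))
  →3  I(S(KK)(K(KS)S))(K(KS)S(S(KK)(K(KS)S)))(SI(KI)(K(KK))(II(II)I))
  →4  S(KK)(K(KS)S)(K(KS)S(S(KK)(K(KS)S)))(SI(KI)(K(KK))(II(II)I))
  →5  KK(K(KS)S(S(KK)(K(KS)S)))(K(KS)S(K(KS)S(S(KK)(K(KS)S))))(SI(KI)(K(KK))(II(II)I))
  →6  K(K(KS)S(K(KS)S(S(KK)(K(KS)S))))(SI(KI)(K(KK))(II(II)I))
  →7  K(KS)S(K(KS)S(S(KK)(K(KS)S)))
  →8  KS(K(KS)S(S(KK)(K(KS)S)))
  →9  S

Answer: DIFFERENT — A ⇓ K, B ⇓ S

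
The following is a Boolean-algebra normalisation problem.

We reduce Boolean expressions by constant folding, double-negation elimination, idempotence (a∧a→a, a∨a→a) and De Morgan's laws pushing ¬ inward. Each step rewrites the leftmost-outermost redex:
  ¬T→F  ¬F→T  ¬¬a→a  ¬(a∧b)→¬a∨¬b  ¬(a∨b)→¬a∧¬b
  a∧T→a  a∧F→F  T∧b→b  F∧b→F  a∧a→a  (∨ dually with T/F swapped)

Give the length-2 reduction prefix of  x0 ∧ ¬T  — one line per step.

  start: x0 ∧ ¬T
  →1  x0 ∧ F
  →2  F

Answer: after 2 steps: F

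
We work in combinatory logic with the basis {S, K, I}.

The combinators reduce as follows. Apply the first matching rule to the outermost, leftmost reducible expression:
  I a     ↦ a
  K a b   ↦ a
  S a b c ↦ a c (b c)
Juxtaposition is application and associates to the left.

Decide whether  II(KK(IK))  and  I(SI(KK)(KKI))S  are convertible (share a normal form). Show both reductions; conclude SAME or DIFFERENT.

Answer: SAME — A ⇓ K, B ⇓ K

Derivation:
Term A:
  start: II(KK(IK))
  →1  I(KK(IK))
  →2  KK(IK)
  →3  K

Term B:
  start: I(SI(KK)(KKI))S
  →1  SI(KK)(KKI)S
  →2  I(KKI)(KK(KKI))S
  →3  KKI(KK(KKI))S
  →4  K(KK(KKI))S
  →5  KK(KKI)
  →6  K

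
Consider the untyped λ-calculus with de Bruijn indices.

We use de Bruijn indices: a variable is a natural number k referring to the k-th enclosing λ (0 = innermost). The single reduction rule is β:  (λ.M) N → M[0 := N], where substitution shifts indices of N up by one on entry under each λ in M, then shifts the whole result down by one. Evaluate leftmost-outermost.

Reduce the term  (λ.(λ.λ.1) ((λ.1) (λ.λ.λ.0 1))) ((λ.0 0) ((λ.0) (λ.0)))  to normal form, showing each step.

Answer: normal form = λ.λ.0  (in 7 steps)

Reduction:
  start: (λ.(λ.λ.1) ((λ.1) (λ.λ.λ.0 1))) ((λ.0 0) ((λ.0) (λ.0)))
  step 1: (λ.λ.1) ((λ.(λ.0 0) ((λ.0) (λ.0))) (λ.λ.λ.0 1))
  step 2: λ.(λ.(λ.0 0) ((λ.0) (λ.0))) (λ.λ.λ.0 1)
  step 3: λ.(λ.0 0) ((λ.0) (λ.0))
  step 4: λ.(λ.0) (λ.0) ((λ.0) (λ.0))
  step 5: λ.(λ.0) ((λ.0) (λ.0))
  step 6: λ.(λ.0) (λ.0)
  step 7: λ.λ.0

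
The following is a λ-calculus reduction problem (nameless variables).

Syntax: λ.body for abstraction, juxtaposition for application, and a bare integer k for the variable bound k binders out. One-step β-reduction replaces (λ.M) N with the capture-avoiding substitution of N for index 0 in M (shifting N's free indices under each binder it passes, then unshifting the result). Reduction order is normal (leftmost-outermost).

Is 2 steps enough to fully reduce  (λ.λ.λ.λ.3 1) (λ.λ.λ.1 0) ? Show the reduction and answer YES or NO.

  start: (λ.λ.λ.λ.3 1) (λ.λ.λ.1 0)
  [1] λ.λ.λ.(λ.λ.λ.1 0) 1
  [2] λ.λ.λ.λ.λ.1 0

Answer: YES — reaches normal form λ.λ.λ.λ.λ.1 0 in 2 ≤ 2 steps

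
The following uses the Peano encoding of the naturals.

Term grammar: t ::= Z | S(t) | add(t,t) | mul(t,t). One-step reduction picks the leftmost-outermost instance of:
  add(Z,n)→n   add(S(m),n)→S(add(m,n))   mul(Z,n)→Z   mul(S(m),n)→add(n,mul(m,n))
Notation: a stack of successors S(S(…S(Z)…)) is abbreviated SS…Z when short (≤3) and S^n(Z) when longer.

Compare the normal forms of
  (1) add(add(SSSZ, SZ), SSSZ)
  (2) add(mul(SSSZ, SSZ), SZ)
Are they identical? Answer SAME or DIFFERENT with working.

Answer: SAME — A ⇓ S^7(Z), B ⇓ S^7(Z)

Reduction:
Term A:
  start: add(add(SSSZ, SZ), SSSZ)
  →1  add(S(add(SSZ, SZ)), SSSZ)
  →2  S(add(add(SSZ, SZ), SSSZ))
  →3  S(add(S(add(SZ, SZ)), SSSZ))
  →4  S(S(add(add(SZ, SZ), SSSZ)))
  →5  S(S(add(S(add(Z, SZ)), SSSZ)))
  →6  S(S(S(add(add(Z, SZ), SSSZ))))
  →7  S(S(S(add(SZ, SSSZ))))
  →8  S(S(S(S(add(Z, SSSZ)))))
  →9  S^7(Z)

Term B:
  start: add(mul(SSSZ, SSZ), SZ)
  →1  add(add(SSZ, mul(SSZ, SSZ)), SZ)
  →2  add(S(add(SZ, mul(SSZ, SSZ))), SZ)
  →3  S(add(add(SZ, mul(SSZ, SSZ)), SZ))
  →4  S(add(S(add(Z, mul(SSZ, SSZ))), SZ))
  →5  S(S(add(add(Z, mul(SSZ, SSZ)), SZ)))
  →6  S(S(add(mul(SSZ, SSZ), SZ)))
  →7  S(S(add(add(SSZ, mul(SZ, SSZ)), SZ)))
  →8  S(S(add(S(add(SZ, mul(SZ, SSZ))), SZ)))
  →9  S(S(S(add(add(SZ, mul(SZ, SSZ)), SZ))))
  →10  S(S(S(add(S(add(Z, mul(SZ, SSZ))), SZ))))
  →11  S(S(S(S(add(add(Z, mul(SZ, SSZ)), SZ)))))
  →12  S(S(S(S(add(mul(SZ, SSZ), SZ)))))
  →13  S(S(S(S(add(add(SSZ, mul(Z, SSZ)), SZ)))))
  →14  S(S(S(S(add(S(add(SZ, mul(Z, SSZ))), SZ)))))
  →15  S(S(S(S(S(add(add(SZ, mul(Z, SSZ)), SZ))))))
  →16  S(S(S(S(S(add(S(add(Z, mul(Z, SSZ))), SZ))))))
  →17  S(S(S(S(S(S(add(add(Z, mul(Z, SSZ)), SZ)))))))
  →18  S(S(S(S(S(S(add(mul(Z, SSZ), SZ)))))))
  →19  S(S(S(S(S(S(add(Z, SZ)))))))
  →20  S^7(Z)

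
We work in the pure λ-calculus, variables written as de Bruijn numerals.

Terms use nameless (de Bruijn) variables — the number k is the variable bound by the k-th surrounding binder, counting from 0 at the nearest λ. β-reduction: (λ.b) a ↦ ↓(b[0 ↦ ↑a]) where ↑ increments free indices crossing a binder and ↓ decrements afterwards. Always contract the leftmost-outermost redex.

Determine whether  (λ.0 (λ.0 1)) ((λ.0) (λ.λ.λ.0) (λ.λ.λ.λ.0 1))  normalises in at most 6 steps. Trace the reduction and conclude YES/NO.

  start: (λ.0 (λ.0 1)) ((λ.0) (λ.λ.λ.0) (λ.λ.λ.λ.0 1))
  [1] (λ.0) (λ.λ.λ.0) (λ.λ.λ.λ.0 1) (λ.0 ((λ.0) (λ.λ.λ.0) (λ.λ.λ.λ.0 1)))
  [2] (λ.λ.λ.0) (λ.λ.λ.λ.0 1) (λ.0 ((λ.0) (λ.λ.λ.0) (λ.λ.λ.λ.0 1)))
  [3] (λ.λ.0) (λ.0 ((λ.0) (λ.λ.λ.0) (λ.λ.λ.λ.0 1)))
  [4] λ.0

Answer: YES — reaches normal form λ.0 in 4 ≤ 6 steps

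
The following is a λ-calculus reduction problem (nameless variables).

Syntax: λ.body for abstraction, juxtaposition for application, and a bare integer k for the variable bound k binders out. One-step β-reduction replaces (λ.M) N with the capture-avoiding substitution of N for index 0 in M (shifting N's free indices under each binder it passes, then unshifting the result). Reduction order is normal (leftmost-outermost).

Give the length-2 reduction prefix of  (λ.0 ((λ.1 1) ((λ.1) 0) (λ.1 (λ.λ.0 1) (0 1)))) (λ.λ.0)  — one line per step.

  start: (λ.0 ((λ.1 1) ((λ.1) 0) (λ.1 (λ.λ.0 1) (0 1)))) (λ.λ.0)
  step 1: (λ.λ.0) ((λ.(λ.λ.0) (λ.λ.0)) ((λ.λ.λ.0) (λ.λ.0)) (λ.(λ.λ.0) (λ.λ.0 1) (0 (λ.λ.0))))
  step 2: λ.0

Answer: after 2 steps: λ.0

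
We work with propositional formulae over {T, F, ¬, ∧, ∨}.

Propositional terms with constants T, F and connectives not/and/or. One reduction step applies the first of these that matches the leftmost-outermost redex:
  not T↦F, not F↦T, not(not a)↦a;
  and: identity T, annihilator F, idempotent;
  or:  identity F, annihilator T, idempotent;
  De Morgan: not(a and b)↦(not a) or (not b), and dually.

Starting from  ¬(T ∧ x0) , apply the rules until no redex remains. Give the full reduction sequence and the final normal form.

  start: ¬(T ∧ x0)
  [1] ¬T ∨ ¬x0
  [2] F ∨ ¬x0
  [3] ¬x0

Answer: normal form = ¬x0  (in 3 steps)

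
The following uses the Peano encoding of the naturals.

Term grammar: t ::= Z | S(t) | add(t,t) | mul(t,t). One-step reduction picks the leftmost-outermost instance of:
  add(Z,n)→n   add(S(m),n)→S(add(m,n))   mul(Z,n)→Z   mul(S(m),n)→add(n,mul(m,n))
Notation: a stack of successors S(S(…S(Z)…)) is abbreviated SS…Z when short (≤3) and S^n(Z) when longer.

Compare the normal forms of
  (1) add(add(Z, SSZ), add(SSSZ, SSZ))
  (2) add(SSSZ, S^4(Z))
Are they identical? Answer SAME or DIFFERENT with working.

Answer: SAME — A ⇓ S^7(Z), B ⇓ S^7(Z)

Derivation:
Term A:
  start: add(add(Z, SSZ), add(SSSZ, SSZ))
  step 1: add(SSZ, add(SSSZ, SSZ))
  step 2: S(add(SZ, add(SSSZ, SSZ)))
  step 3: S(S(add(Z, add(SSSZ, SSZ))))
  step 4: S(S(add(SSSZ, SSZ)))
  step 5: S(S(S(add(SSZ, SSZ))))
  step 6: S(S(S(S(add(SZ, SSZ)))))
  step 7: S(S(S(S(S(add(Z, SSZ))))))
  step 8: S^7(Z)

Term B:
  start: add(SSSZ, S^4(Z))
  step 1: S(add(SSZ, S^4(Z)))
  step 2: S(S(add(SZ, S^4(Z))))
  step 3: S(S(S(add(Z, S^4(Z)))))
  step 4: S^7(Z)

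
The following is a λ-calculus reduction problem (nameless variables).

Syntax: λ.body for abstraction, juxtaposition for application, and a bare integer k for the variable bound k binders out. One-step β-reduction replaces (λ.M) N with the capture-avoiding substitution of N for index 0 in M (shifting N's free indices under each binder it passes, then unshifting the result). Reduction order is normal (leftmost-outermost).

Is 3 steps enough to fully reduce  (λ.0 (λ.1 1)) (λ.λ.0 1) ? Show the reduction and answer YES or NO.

Answer: YES — reaches normal form λ.0 (λ.λ.0 (λ.λ.0 1)) in 3 ≤ 3 steps

Reduction:
  start: (λ.0 (λ.1 1)) (λ.λ.0 1)
  step 1: (λ.λ.0 1) (λ.(λ.λ.0 1) (λ.λ.0 1))
  step 2: λ.0 (λ.(λ.λ.0 1) (λ.λ.0 1))
  step 3: λ.0 (λ.λ.0 (λ.λ.0 1))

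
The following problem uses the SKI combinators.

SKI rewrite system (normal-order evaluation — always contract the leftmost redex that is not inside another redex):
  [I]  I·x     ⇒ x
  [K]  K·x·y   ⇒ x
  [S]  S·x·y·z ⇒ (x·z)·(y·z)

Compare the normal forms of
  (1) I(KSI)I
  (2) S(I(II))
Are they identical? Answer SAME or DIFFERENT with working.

Answer: SAME — A ⇓ SI, B ⇓ SI

Working:
Term A:
  start: I(KSI)I
  step 1: KSII
  step 2: SI

Term B:
  start: S(I(II))
  step 1: S(II)
  step 2: SI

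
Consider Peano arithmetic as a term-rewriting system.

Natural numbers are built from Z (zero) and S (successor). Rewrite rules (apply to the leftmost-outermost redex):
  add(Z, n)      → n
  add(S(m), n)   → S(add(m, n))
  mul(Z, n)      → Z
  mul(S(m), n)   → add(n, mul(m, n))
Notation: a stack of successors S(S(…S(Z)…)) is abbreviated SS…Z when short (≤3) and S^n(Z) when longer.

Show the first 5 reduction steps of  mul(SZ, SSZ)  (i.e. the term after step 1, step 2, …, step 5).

Answer: after 5 steps: SSZ

Reduction:
  start: mul(SZ, SSZ)
  →1  add(SSZ, mul(Z, SSZ))
  →2  S(add(SZ, mul(Z, SSZ)))
  →3  S(S(add(Z, mul(Z, SSZ))))
  →4  S(S(mul(Z, SSZ)))
  →5  SSZ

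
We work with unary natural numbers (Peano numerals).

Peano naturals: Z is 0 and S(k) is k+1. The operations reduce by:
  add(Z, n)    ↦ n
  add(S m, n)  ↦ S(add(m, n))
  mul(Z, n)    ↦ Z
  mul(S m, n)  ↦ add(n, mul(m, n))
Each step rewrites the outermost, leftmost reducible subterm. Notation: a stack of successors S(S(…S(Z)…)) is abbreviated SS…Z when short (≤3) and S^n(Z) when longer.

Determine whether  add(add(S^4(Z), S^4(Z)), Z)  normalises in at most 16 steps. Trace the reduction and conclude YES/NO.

  start: add(add(S^4(Z), S^4(Z)), Z)
  [1] add(S(add(SSSZ, S^4(Z))), Z)
  [2] S(add(add(SSSZ, S^4(Z)), Z))
  [3] S(add(S(add(SSZ, S^4(Z))), Z))
  [4] S(S(add(add(SSZ, S^4(Z)), Z)))
  [5] S(S(add(S(add(SZ, S^4(Z))), Z)))
  [6] S(S(S(add(add(SZ, S^4(Z)), Z))))
  [7] S(S(S(add(S(add(Z, S^4(Z))), Z))))
  [8] S(S(S(S(add(add(Z, S^4(Z)), Z)))))
  [9] S(S(S(S(add(S^4(Z), Z)))))
  [10] S(S(S(S(S(add(SSSZ, Z))))))
  [11] S(S(S(S(S(S(add(SSZ, Z)))))))
  [12] S(S(S(S(S(S(S(add(SZ, Z))))))))
  [13] S(S(S(S(S(S(S(S(add(Z, Z)))))))))
  [14] S^8(Z)

Answer: YES — reaches normal form S^8(Z) in 14 ≤ 16 steps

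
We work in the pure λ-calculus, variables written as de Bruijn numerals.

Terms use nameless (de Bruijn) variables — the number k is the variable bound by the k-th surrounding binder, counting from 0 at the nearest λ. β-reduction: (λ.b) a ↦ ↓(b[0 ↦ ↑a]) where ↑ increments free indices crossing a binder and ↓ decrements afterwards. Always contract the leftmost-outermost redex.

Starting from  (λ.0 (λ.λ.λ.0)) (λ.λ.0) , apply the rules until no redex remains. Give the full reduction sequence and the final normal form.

Answer: normal form = λ.0  (in 2 steps)

Working:
  start: (λ.0 (λ.λ.λ.0)) (λ.λ.0)
  step 1: (λ.λ.0) (λ.λ.λ.0)
  step 2: λ.0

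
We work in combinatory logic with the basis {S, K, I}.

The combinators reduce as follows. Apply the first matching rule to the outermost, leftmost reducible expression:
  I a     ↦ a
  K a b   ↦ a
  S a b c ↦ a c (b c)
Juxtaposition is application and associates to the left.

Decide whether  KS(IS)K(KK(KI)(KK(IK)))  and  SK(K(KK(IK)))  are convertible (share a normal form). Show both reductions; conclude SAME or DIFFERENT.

Term A:
  start: KS(IS)K(KK(KI)(KK(IK)))
  →1  SK(KK(KI)(KK(IK)))
  →2  SK(K(KK(IK)))
  →3  SK(KK)

Term B:
  start: SK(K(KK(IK)))
  →1  SK(KK)

Answer: SAME — A ⇓ SK(KK), B ⇓ SK(KK)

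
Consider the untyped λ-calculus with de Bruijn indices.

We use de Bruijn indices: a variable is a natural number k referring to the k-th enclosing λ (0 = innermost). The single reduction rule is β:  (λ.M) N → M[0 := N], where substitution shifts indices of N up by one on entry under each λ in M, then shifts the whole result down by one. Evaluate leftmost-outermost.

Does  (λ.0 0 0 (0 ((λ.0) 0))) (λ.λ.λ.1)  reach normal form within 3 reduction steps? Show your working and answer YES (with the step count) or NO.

  start: (λ.0 0 0 (0 ((λ.0) 0))) (λ.λ.λ.1)
  →1  (λ.λ.λ.1) (λ.λ.λ.1) (λ.λ.λ.1) ((λ.λ.λ.1) ((λ.0) (λ.λ.λ.1)))
  →2  (λ.λ.1) (λ.λ.λ.1) ((λ.λ.λ.1) ((λ.0) (λ.λ.λ.1)))
  →3  (λ.λ.λ.λ.1) ((λ.λ.λ.1) ((λ.0) (λ.λ.λ.1)))

Answer: NO — after 3 steps the term is (λ.λ.λ.λ.1) ((λ.λ.λ.1) ((λ.0) (λ.λ.λ.1))), not yet normal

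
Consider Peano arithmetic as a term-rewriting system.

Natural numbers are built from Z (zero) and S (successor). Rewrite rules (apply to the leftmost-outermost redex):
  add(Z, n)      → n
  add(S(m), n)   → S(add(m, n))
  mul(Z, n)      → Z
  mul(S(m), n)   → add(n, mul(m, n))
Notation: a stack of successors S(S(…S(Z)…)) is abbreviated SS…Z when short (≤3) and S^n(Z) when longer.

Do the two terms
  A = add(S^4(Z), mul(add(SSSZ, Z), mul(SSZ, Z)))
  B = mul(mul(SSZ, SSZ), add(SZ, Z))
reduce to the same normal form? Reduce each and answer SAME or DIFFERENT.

Answer: SAME — A ⇓ S^4(Z), B ⇓ S^4(Z)

Reduction:
Term A:
  start: add(S^4(Z), mul(add(SSSZ, Z), mul(SSZ, Z)))
  [1] S(add(SSSZ, mul(add(SSSZ, Z), mul(SSZ, Z))))
  [2] S(S(add(SSZ, mul(add(SSSZ, Z), mul(SSZ, Z)))))
  [3] S(S(S(add(SZ, mul(add(SSSZ, Z), mul(SSZ, Z))))))
  [4] S(S(S(S(add(Z, mul(add(SSSZ, Z), mul(SSZ, Z)))))))
  [5] S(S(S(S(mul(add(SSSZ, Z), mul(SSZ, Z))))))
  [6] S(S(S(S(mul(S(add(SSZ, Z)), mul(SSZ, Z))))))
  [7] S(S(S(S(add(mul(SSZ, Z), mul(add(SSZ, Z), mul(SSZ, Z)))))))
  [8] S(S(S(S(add(add(Z, mul(SZ, Z)), mul(add(SSZ, Z), mul(SSZ, Z)))))))
  [9] S(S(S(S(add(mul(SZ, Z), mul(add(SSZ, Z), mul(SSZ, Z)))))))
  [10] S(S(S(S(add(add(Z, mul(Z, Z)), mul(add(SSZ, Z), mul(SSZ, Z)))))))
  [11] S(S(S(S(add(mul(Z, Z), mul(add(SSZ, Z), mul(SSZ, Z)))))))
  [12] S(S(S(S(add(Z, mul(add(SSZ, Z), mul(SSZ, Z)))))))
  [13] S(S(S(S(mul(add(SSZ, Z), mul(SSZ, Z))))))
  [14] S(S(S(S(mul(S(add(SZ, Z)), mul(SSZ, Z))))))
  [15] S(S(S(S(add(mul(SSZ, Z), mul(add(SZ, Z), mul(SSZ, Z)))))))
  [16] S(S(S(S(add(add(Z, mul(SZ, Z)), mul(add(SZ, Z), mul(SSZ, Z)))))))
  [17] S(S(S(S(add(mul(SZ, Z), mul(add(SZ, Z), mul(SSZ, Z)))))))
  [18] S(S(S(S(add(add(Z, mul(Z, Z)), mul(add(SZ, Z), mul(SSZ, Z)))))))
  [19] S(S(S(S(add(mul(Z, Z), mul(add(SZ, Z), mul(SSZ, Z)))))))
  [20] S(S(S(S(add(Z, mul(add(SZ, Z), mul(SSZ, Z)))))))
  [21] S(S(S(S(mul(add(SZ, Z), mul(SSZ, Z))))))
  [22] S(S(S(S(mul(S(add(Z, Z)), mul(SSZ, Z))))))
  [23] S(S(S(S(add(mul(SSZ, Z), mul(add(Z, Z), mul(SSZ, Z)))))))
  [24] S(S(S(S(add(add(Z, mul(SZ, Z)), mul(add(Z, Z), mul(SSZ, Z)))))))
  [25] S(S(S(S(add(mul(SZ, Z), mul(add(Z, Z), mul(SSZ, Z)))))))
  [26] S(S(S(S(add(add(Z, mul(Z, Z)), mul(add(Z, Z), mul(SSZ, Z)))))))
  [27] S(S(S(S(add(mul(Z, Z), mul(add(Z, Z), mul(SSZ, Z)))))))
  [28] S(S(S(S(add(Z, mul(add(Z, Z), mul(SSZ, Z)))))))
  [29] S(S(S(S(mul(add(Z, Z), mul(SSZ, Z))))))
  [30] S(S(S(S(mul(Z, mul(SSZ, Z))))))
  [31] S^4(Z)

Term B:
  start: mul(mul(SSZ, SSZ), add(SZ, Z))
  [1] mul(add(SSZ, mul(SZ, SSZ)), add(SZ, Z))
  [2] mul(S(add(SZ, mul(SZ, SSZ))), add(SZ, Z))
  [3] add(add(SZ, Z), mul(add(SZ, mul(SZ, SSZ)), add(SZ, Z)))
  [4] add(S(add(Z, Z)), mul(add(SZ, mul(SZ, SSZ)), add(SZ, Z)))
  [5] S(add(add(Z, Z), mul(add(SZ, mul(SZ, SSZ)), add(SZ, Z))))
  [6] S(add(Z, mul(add(SZ, mul(SZ, SSZ)), add(SZ, Z))))
  [7] S(mul(add(SZ, mul(SZ, SSZ)), add(SZ, Z)))
  [8] S(mul(S(add(Z, mul(SZ, SSZ))), add(SZ, Z)))
  [9] S(add(add(SZ, Z), mul(add(Z, mul(SZ, SSZ)), add(SZ, Z))))
  [10] S(add(S(add(Z, Z)), mul(add(Z, mul(SZ, SSZ)), add(SZ, Z))))
  [11] S(S(add(add(Z, Z), mul(add(Z, mul(SZ, SSZ)), add(SZ, Z)))))
  [12] S(S(add(Z, mul(add(Z, mul(SZ, SSZ)), add(SZ, Z)))))
  [13] S(S(mul(add(Z, mul(SZ, SSZ)), add(SZ, Z))))
  [14] S(S(mul(mul(SZ, SSZ), add(SZ, Z))))
  [15] S(S(mul(add(SSZ, mul(Z, SSZ)), add(SZ, Z))))
  [16] S(S(mul(S(add(SZ, mul(Z, SSZ))), add(SZ, Z))))
  [17] S(S(add(add(SZ, Z), mul(add(SZ, mul(Z, SSZ)), add(SZ, Z)))))
  [18] S(S(add(S(add(Z, Z)), mul(add(SZ, mul(Z, SSZ)), add(SZ, Z)))))
  [19] S(S(S(add(add(Z, Z), mul(add(SZ, mul(Z, SSZ)), add(SZ, Z))))))
  [20] S(S(S(add(Z, mul(add(SZ, mul(Z, SSZ)), add(SZ, Z))))))
  [21] S(S(S(mul(add(SZ, mul(Z, SSZ)), add(SZ, Z)))))
  [22] S(S(S(mul(S(add(Z, mul(Z, SSZ))), add(SZ, Z)))))
  [23] S(S(S(add(add(SZ, Z), mul(add(Z, mul(Z, SSZ)), add(SZ, Z))))))
  [24] S(S(S(add(S(add(Z, Z)), mul(add(Z, mul(Z, SSZ)), add(SZ, Z))))))
  [25] S(S(S(S(add(add(Z, Z), mul(add(Z, mul(Z, SSZ)), add(SZ, Z)))))))
  [26] S(S(S(S(add(Z, mul(add(Z, mul(Z, SSZ)), add(SZ, Z)))))))
  [27] S(S(S(S(mul(add(Z, mul(Z, SSZ)), add(SZ, Z))))))
  [28] S(S(S(S(mul(mul(Z, SSZ), add(SZ, Z))))))
  [29] S(S(S(S(mul(Z, add(SZ, Z))))))
  [30] S^4(Z)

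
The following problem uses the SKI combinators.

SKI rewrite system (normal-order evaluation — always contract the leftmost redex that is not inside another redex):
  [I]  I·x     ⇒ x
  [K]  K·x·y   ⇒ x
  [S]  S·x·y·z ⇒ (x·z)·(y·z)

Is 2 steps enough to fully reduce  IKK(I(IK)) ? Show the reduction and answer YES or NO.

  start: IKK(I(IK))
  step 1: KK(I(IK))
  step 2: K

Answer: YES — reaches normal form K in 2 ≤ 2 steps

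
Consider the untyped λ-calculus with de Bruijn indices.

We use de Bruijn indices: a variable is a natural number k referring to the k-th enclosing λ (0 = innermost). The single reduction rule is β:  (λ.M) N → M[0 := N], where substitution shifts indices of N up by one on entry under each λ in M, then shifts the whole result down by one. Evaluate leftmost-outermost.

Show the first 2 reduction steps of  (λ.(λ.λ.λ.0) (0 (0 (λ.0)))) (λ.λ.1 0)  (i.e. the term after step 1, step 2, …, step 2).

Answer: after 2 steps: λ.λ.0

Reduction:
  start: (λ.(λ.λ.λ.0) (0 (0 (λ.0)))) (λ.λ.1 0)
  →1  (λ.λ.λ.0) ((λ.λ.1 0) ((λ.λ.1 0) (λ.0)))
  →2  λ.λ.0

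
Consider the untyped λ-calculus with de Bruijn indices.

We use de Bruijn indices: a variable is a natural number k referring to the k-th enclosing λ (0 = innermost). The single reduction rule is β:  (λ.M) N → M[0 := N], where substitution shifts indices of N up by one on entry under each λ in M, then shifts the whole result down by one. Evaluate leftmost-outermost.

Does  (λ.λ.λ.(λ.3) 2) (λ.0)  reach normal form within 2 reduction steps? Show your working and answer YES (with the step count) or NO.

Answer: YES — reaches normal form λ.λ.λ.0 in 2 ≤ 2 steps

Reduction:
  start: (λ.λ.λ.(λ.3) 2) (λ.0)
  step 1: λ.λ.(λ.λ.0) (λ.0)
  step 2: λ.λ.λ.0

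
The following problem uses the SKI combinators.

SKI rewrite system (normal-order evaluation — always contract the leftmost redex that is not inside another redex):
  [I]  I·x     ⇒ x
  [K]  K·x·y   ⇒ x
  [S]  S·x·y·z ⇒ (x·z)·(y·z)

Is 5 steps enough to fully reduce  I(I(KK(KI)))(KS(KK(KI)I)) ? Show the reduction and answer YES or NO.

Answer: YES — reaches normal form KS in 4 ≤ 5 steps

Derivation:
  start: I(I(KK(KI)))(KS(KK(KI)I))
  step 1: I(KK(KI))(KS(KK(KI)I))
  step 2: KK(KI)(KS(KK(KI)I))
  step 3: K(KS(KK(KI)I))
  step 4: KS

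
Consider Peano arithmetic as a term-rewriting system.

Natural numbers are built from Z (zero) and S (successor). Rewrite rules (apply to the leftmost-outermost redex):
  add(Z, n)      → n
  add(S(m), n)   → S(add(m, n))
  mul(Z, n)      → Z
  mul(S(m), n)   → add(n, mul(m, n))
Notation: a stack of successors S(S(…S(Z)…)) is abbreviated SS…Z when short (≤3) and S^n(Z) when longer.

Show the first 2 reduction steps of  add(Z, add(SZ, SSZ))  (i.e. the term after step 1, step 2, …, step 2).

  start: add(Z, add(SZ, SSZ))
  [1] add(SZ, SSZ)
  [2] S(add(Z, SSZ))

Answer: after 2 steps: S(add(Z, SSZ))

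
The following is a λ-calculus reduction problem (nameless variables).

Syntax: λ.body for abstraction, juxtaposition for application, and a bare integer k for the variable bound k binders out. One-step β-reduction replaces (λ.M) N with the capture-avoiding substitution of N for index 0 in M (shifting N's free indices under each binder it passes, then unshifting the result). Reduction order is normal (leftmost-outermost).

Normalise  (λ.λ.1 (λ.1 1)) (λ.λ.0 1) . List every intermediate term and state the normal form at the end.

Answer: normal form = λ.λ.0 (λ.2 2)  (in 2 steps)

Working:
  start: (λ.λ.1 (λ.1 1)) (λ.λ.0 1)
  →1  λ.(λ.λ.0 1) (λ.1 1)
  →2  λ.λ.0 (λ.2 2)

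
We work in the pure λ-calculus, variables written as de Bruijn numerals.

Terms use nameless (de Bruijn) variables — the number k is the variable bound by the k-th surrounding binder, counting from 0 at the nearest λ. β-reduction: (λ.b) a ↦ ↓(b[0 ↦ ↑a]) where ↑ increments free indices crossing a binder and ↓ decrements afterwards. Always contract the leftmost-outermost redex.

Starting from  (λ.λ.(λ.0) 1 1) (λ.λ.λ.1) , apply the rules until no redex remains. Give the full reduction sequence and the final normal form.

  start: (λ.λ.(λ.0) 1 1) (λ.λ.λ.1)
  step 1: λ.(λ.0) (λ.λ.λ.1) (λ.λ.λ.1)
  step 2: λ.(λ.λ.λ.1) (λ.λ.λ.1)
  step 3: λ.λ.λ.1

Answer: normal form = λ.λ.λ.1  (in 3 steps)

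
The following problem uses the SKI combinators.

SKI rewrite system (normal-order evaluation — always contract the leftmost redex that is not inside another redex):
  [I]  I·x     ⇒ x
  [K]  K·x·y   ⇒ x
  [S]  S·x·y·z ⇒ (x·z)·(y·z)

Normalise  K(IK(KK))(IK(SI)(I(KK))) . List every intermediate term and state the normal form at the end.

Answer: normal form = K(KK)  (in 2 steps)

Working:
  start: K(IK(KK))(IK(SI)(I(KK)))
  [1] IK(KK)
  [2] K(KK)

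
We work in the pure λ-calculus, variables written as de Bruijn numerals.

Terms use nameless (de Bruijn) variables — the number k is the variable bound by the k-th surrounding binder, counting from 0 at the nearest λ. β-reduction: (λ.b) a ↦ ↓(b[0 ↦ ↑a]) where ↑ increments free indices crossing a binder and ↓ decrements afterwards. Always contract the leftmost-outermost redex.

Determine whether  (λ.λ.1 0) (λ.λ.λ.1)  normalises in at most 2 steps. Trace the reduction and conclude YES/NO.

  start: (λ.λ.1 0) (λ.λ.λ.1)
  step 1: λ.(λ.λ.λ.1) 0
  step 2: λ.λ.λ.1

Answer: YES — reaches normal form λ.λ.λ.1 in 2 ≤ 2 steps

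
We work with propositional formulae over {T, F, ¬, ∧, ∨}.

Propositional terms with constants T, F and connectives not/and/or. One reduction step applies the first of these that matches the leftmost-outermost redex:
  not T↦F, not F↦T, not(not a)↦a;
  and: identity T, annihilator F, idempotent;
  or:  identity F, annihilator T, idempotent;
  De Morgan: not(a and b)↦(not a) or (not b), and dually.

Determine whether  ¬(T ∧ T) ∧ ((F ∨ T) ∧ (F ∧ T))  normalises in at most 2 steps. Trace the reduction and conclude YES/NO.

  start: ¬(T ∧ T) ∧ ((F ∨ T) ∧ (F ∧ T))
  →1  (¬T ∨ ¬T) ∧ ((F ∨ T) ∧ (F ∧ T))
  →2  ¬T ∧ ((F ∨ T) ∧ (F ∧ T))

Answer: NO — after 2 steps the term is ¬T ∧ ((F ∨ T) ∧ (F ∧ T)), not yet normal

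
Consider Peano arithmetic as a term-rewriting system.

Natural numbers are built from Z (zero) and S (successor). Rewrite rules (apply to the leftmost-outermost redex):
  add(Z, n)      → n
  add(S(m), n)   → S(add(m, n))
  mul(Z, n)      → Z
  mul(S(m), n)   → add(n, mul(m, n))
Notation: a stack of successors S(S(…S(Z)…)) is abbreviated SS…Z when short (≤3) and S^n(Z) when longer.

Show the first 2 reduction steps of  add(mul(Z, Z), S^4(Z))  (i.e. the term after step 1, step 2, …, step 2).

  start: add(mul(Z, Z), S^4(Z))
  →1  add(Z, S^4(Z))
  →2  S^4(Z)

Answer: after 2 steps: S^4(Z)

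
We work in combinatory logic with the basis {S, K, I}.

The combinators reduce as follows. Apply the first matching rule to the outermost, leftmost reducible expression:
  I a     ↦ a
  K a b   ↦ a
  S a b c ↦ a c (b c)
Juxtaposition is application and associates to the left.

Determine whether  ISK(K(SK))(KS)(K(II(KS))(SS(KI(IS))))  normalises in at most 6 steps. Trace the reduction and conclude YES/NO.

Answer: YES — reaches normal form S in 4 ≤ 6 steps

Working:
  start: ISK(K(SK))(KS)(K(II(KS))(SS(KI(IS))))
  [1] SK(K(SK))(KS)(K(II(KS))(SS(KI(IS))))
  [2] K(KS)(K(SK)(KS))(K(II(KS))(SS(KI(IS))))
  [3] KS(K(II(KS))(SS(KI(IS))))
  [4] S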